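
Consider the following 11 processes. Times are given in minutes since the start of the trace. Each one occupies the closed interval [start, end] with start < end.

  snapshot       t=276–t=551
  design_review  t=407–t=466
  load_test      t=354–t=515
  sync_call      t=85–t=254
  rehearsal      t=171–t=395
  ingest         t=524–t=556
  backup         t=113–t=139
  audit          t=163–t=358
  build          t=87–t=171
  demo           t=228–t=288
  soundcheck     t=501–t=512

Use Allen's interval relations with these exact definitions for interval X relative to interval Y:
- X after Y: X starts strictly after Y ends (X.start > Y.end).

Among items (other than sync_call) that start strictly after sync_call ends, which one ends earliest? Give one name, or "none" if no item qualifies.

Target sync_call = [t=85, t=254].
audit [t=163, t=358] → overlapped-by → excluded.
backup [t=113, t=139] → during → excluded.
build [t=87, t=171] → during → excluded.
demo [t=228, t=288] → overlapped-by → excluded.
design_review [t=407, t=466] → after → candidate.
ingest [t=524, t=556] → after → candidate.
load_test [t=354, t=515] → after → candidate.
rehearsal [t=171, t=395] → overlapped-by → excluded.
snapshot [t=276, t=551] → after → candidate.
soundcheck [t=501, t=512] → after → candidate.
Among candidates, earliest end is t=466 → design_review.

design_review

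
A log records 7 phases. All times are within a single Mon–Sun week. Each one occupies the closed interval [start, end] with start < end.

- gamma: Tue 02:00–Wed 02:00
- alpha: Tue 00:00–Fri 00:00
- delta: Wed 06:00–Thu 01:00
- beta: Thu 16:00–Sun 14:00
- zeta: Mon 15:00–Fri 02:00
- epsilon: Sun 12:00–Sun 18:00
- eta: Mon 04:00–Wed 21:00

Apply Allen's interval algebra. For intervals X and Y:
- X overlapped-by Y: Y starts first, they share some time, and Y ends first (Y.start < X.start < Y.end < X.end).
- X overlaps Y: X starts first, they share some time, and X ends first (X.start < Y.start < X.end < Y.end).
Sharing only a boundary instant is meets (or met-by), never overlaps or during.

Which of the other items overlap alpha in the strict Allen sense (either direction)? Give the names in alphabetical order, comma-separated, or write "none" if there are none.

Target alpha = [Tue 00:00, Fri 00:00].
beta [Thu 16:00, Sun 14:00] → overlapped-by → yes.
delta [Wed 06:00, Thu 01:00] → during → no.
epsilon [Sun 12:00, Sun 18:00] → after → no.
eta [Mon 04:00, Wed 21:00] → overlaps → yes.
gamma [Tue 02:00, Wed 02:00] → during → no.
zeta [Mon 15:00, Fri 02:00] → contains → no.
Result: beta, eta.

beta, eta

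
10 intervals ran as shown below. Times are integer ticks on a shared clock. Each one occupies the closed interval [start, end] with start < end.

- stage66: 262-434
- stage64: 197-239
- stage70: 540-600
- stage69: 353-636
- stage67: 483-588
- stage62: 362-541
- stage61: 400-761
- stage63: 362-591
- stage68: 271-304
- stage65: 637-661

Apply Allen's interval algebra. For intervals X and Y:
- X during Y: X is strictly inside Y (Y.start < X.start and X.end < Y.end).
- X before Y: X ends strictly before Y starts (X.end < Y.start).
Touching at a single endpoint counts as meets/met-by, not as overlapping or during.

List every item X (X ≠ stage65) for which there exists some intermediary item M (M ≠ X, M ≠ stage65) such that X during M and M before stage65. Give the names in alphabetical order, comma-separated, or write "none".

Target stage65 = [637, 661].
Intermediaries M with M before stage65: stage62, stage63, stage64, stage66, stage67, stage68, stage69, stage70.
Via stage62 — items with X during stage62: none.
Via stage63 — items with X during stage63: stage67.
Via stage64 — items with X during stage64: none.
Via stage66 — items with X during stage66: stage68.
Via stage67 — items with X during stage67: none.
Via stage68 — items with X during stage68: none.
Via stage69 — items with X during stage69: stage62, stage63, stage67, stage70.
Via stage70 — items with X during stage70: none.
Union: stage62, stage63, stage67, stage68, stage70.

stage62, stage63, stage67, stage68, stage70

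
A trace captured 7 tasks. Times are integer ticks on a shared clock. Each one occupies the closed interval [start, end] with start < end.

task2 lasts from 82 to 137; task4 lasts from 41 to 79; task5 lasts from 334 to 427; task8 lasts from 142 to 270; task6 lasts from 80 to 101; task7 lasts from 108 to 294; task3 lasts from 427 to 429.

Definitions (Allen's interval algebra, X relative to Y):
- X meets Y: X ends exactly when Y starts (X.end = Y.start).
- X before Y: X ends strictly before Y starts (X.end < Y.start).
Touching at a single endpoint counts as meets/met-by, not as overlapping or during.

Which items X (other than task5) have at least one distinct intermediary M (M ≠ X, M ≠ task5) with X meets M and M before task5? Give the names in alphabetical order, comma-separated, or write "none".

none

Target task5 = [334, 427].
Intermediaries M with M before task5: task2, task4, task6, task7, task8.
Via task2 — items with X meets task2: none.
Via task4 — items with X meets task4: none.
Via task6 — items with X meets task6: none.
Via task7 — items with X meets task7: none.
Via task8 — items with X meets task8: none.
Union: none.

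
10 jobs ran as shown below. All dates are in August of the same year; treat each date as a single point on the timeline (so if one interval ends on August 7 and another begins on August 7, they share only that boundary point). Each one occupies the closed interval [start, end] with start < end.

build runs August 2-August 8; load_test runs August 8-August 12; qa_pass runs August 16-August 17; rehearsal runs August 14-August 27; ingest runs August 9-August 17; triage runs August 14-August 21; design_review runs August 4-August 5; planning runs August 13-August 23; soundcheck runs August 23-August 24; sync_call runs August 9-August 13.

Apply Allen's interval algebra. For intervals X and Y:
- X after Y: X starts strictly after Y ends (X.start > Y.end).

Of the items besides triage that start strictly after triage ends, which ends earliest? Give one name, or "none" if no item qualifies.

soundcheck

Target triage = [August 14, August 21].
build [August 2, August 8] → before → excluded.
design_review [August 4, August 5] → before → excluded.
ingest [August 9, August 17] → overlaps → excluded.
load_test [August 8, August 12] → before → excluded.
planning [August 13, August 23] → contains → excluded.
qa_pass [August 16, August 17] → during → excluded.
rehearsal [August 14, August 27] → started-by → excluded.
soundcheck [August 23, August 24] → after → candidate.
sync_call [August 9, August 13] → before → excluded.
Among candidates, earliest end is August 24 → soundcheck.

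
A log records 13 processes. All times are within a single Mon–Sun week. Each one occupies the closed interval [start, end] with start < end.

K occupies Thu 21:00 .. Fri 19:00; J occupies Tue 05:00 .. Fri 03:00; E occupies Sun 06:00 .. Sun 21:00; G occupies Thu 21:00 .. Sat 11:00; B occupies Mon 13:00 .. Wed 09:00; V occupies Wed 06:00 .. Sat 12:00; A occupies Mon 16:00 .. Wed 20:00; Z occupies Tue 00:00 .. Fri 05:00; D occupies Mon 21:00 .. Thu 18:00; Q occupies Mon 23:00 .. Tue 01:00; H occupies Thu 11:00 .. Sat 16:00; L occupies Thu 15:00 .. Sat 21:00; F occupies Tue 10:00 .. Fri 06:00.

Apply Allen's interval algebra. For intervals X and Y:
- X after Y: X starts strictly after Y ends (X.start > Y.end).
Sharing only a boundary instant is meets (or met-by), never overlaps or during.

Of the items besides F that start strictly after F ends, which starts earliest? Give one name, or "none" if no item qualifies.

Target F = [Tue 10:00, Fri 06:00].
A [Mon 16:00, Wed 20:00] → overlaps → excluded.
B [Mon 13:00, Wed 09:00] → overlaps → excluded.
D [Mon 21:00, Thu 18:00] → overlaps → excluded.
E [Sun 06:00, Sun 21:00] → after → candidate.
G [Thu 21:00, Sat 11:00] → overlapped-by → excluded.
H [Thu 11:00, Sat 16:00] → overlapped-by → excluded.
J [Tue 05:00, Fri 03:00] → overlaps → excluded.
K [Thu 21:00, Fri 19:00] → overlapped-by → excluded.
L [Thu 15:00, Sat 21:00] → overlapped-by → excluded.
Q [Mon 23:00, Tue 01:00] → before → excluded.
V [Wed 06:00, Sat 12:00] → overlapped-by → excluded.
Z [Tue 00:00, Fri 05:00] → overlaps → excluded.
Among candidates, earliest start is Sun 06:00 → E.

E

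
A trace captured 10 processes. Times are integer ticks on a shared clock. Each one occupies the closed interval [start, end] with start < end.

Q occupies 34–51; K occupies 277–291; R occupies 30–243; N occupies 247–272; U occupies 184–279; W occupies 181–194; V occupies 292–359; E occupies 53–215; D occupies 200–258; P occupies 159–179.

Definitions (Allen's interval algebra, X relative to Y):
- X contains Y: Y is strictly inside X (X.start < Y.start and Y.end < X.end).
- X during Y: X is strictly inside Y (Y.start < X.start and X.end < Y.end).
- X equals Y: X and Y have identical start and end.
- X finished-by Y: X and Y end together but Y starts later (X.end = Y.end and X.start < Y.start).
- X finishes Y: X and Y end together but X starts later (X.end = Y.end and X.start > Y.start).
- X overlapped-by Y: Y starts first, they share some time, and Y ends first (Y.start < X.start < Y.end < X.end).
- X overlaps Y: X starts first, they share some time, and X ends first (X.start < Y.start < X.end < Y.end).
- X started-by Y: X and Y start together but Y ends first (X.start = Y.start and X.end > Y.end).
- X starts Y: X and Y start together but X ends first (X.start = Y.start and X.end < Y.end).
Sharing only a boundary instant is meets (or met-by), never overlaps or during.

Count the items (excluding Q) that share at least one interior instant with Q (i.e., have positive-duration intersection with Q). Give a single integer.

Target Q = [34, 51].
D [200, 258] → after → no.
E [53, 215] → after → no.
K [277, 291] → after → no.
N [247, 272] → after → no.
P [159, 179] → after → no.
R [30, 243] → contains → counts.
U [184, 279] → after → no.
V [292, 359] → after → no.
W [181, 194] → after → no.
Total: 1.

1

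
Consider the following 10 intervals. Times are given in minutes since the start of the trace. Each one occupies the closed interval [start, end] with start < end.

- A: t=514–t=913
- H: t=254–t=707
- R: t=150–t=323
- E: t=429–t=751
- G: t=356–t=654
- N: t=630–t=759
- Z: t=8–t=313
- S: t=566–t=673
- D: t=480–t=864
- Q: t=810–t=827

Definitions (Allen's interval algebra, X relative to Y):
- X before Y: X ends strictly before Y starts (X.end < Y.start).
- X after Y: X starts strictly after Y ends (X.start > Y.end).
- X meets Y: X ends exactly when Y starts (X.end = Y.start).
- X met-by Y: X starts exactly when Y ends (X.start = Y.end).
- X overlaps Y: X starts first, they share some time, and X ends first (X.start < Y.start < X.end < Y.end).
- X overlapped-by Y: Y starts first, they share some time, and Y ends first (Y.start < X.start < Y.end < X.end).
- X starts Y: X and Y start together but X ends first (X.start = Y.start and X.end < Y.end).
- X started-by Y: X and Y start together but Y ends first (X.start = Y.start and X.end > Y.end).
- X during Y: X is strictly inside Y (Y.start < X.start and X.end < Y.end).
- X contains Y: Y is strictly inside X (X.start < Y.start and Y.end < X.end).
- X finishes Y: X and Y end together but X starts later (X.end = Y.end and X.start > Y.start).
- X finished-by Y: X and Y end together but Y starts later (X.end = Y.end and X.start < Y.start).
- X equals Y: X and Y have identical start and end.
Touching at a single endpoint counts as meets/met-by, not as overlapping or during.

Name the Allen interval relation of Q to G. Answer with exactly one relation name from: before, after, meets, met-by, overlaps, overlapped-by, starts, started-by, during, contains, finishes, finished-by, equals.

after

Q = [t=810, t=827]; G = [t=356, t=654].
Compare endpoints: Q.start > G.start, Q.start > G.end, Q.end > G.start, Q.end > G.end.
That pattern is 'after'.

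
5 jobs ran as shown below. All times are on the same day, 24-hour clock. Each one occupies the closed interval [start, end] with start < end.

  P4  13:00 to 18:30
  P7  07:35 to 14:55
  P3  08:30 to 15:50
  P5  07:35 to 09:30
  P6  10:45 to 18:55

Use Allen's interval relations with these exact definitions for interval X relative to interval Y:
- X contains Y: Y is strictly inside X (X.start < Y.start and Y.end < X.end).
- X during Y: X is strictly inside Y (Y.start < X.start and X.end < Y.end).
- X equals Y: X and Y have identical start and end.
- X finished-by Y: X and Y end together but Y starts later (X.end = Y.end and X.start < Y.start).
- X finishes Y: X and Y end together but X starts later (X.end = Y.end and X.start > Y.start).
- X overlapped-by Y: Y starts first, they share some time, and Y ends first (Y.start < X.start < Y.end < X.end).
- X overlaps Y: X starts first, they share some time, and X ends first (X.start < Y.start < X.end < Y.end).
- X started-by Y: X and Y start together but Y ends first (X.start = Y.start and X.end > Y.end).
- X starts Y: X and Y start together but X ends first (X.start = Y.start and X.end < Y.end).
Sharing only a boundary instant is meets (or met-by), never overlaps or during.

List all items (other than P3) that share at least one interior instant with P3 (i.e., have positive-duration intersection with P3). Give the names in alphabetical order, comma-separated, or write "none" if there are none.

P4, P5, P6, P7

Target P3 = [08:30, 15:50].
P4 [13:00, 18:30] → overlapped-by → yes.
P5 [07:35, 09:30] → overlaps → yes.
P6 [10:45, 18:55] → overlapped-by → yes.
P7 [07:35, 14:55] → overlaps → yes.
Result: P4, P5, P6, P7.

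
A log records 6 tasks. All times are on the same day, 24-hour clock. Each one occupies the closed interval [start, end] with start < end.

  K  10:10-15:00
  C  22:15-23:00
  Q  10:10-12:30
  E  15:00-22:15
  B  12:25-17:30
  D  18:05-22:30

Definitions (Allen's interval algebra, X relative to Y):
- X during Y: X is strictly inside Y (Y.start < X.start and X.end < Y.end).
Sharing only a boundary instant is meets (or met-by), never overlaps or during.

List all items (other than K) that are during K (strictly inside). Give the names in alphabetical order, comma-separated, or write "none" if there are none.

none

Target K = [10:10, 15:00].
B [12:25, 17:30] → overlapped-by → no.
C [22:15, 23:00] → after → no.
D [18:05, 22:30] → after → no.
E [15:00, 22:15] → met-by → no.
Q [10:10, 12:30] → starts → no.
Result: none.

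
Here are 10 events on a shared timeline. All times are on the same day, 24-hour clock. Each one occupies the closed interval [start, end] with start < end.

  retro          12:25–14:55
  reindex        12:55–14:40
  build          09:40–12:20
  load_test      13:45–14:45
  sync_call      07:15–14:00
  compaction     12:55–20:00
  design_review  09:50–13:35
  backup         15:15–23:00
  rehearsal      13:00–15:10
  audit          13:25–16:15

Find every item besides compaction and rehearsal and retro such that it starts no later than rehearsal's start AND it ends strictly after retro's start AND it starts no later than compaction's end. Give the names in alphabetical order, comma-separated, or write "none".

design_review, reindex, sync_call

Conditions: its start is no later than rehearsal's start (X.start <= 13:00) AND its end is strictly after retro's start (X.end > 12:25) AND its start is no later than compaction's end (X.start <= 20:00).
audit: start 13:25 <= 13:00? ✗; end 16:15 > 12:25? ✓; start 13:25 <= 20:00? ✓ → no.
backup: start 15:15 <= 13:00? ✗; end 23:00 > 12:25? ✓; start 15:15 <= 20:00? ✓ → no.
build: start 09:40 <= 13:00? ✓; end 12:20 > 12:25? ✗; start 09:40 <= 20:00? ✓ → no.
design_review: start 09:50 <= 13:00? ✓; end 13:35 > 12:25? ✓; start 09:50 <= 20:00? ✓ → yes.
load_test: start 13:45 <= 13:00? ✗; end 14:45 > 12:25? ✓; start 13:45 <= 20:00? ✓ → no.
reindex: start 12:55 <= 13:00? ✓; end 14:40 > 12:25? ✓; start 12:55 <= 20:00? ✓ → yes.
sync_call: start 07:15 <= 13:00? ✓; end 14:00 > 12:25? ✓; start 07:15 <= 20:00? ✓ → yes.
Result: design_review, reindex, sync_call.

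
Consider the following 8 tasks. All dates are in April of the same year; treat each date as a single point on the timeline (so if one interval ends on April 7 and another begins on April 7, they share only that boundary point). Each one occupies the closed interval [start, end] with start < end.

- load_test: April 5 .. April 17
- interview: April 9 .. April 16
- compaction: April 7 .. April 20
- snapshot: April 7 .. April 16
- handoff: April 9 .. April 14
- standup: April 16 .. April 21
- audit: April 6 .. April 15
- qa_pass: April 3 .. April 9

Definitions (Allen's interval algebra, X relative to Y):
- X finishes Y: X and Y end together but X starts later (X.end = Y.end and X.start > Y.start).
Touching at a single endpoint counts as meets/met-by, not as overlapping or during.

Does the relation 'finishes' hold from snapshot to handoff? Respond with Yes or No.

snapshot = [April 7, April 16], handoff = [April 9, April 14].
Actual relation of snapshot to handoff: contains.
Asked whether 'finishes' holds → No.

No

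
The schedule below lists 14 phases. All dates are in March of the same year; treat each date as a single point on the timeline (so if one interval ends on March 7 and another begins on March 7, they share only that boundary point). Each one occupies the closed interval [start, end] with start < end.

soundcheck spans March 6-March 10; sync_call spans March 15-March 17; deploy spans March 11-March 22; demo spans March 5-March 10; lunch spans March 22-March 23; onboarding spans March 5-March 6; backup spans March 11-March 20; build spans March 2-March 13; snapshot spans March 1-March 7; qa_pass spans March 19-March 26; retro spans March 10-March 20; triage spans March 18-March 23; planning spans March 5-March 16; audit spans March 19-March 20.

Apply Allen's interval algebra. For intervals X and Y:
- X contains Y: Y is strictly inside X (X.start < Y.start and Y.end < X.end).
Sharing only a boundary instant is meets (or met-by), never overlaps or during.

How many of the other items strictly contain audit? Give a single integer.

Target audit = [March 19, March 20].
backup [March 11, March 20] → finished-by → no.
build [March 2, March 13] → before → no.
demo [March 5, March 10] → before → no.
deploy [March 11, March 22] → contains → counts.
lunch [March 22, March 23] → after → no.
onboarding [March 5, March 6] → before → no.
planning [March 5, March 16] → before → no.
qa_pass [March 19, March 26] → started-by → no.
retro [March 10, March 20] → finished-by → no.
snapshot [March 1, March 7] → before → no.
soundcheck [March 6, March 10] → before → no.
sync_call [March 15, March 17] → before → no.
triage [March 18, March 23] → contains → counts.
Total: 2.

2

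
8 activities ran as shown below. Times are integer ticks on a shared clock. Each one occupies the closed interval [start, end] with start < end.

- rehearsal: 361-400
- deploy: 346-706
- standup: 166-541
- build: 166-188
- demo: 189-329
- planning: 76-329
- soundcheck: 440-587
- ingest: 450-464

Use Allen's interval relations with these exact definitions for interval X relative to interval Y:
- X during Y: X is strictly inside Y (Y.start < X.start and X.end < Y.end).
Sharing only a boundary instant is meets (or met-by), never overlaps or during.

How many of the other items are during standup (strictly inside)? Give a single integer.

3

Target standup = [166, 541].
build [166, 188] → starts → no.
demo [189, 329] → during → counts.
deploy [346, 706] → overlapped-by → no.
ingest [450, 464] → during → counts.
planning [76, 329] → overlaps → no.
rehearsal [361, 400] → during → counts.
soundcheck [440, 587] → overlapped-by → no.
Total: 3.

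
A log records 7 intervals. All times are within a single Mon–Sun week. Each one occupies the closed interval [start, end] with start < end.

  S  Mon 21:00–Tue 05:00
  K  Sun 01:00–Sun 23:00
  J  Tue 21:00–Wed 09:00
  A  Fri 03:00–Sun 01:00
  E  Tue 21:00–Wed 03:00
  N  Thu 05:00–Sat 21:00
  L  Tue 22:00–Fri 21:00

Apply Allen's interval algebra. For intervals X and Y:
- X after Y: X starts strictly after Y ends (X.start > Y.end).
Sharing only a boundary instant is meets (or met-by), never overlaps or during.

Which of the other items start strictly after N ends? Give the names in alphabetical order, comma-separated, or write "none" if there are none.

K

Target N = [Thu 05:00, Sat 21:00].
A [Fri 03:00, Sun 01:00] → overlapped-by → no.
E [Tue 21:00, Wed 03:00] → before → no.
J [Tue 21:00, Wed 09:00] → before → no.
K [Sun 01:00, Sun 23:00] → after → yes.
L [Tue 22:00, Fri 21:00] → overlaps → no.
S [Mon 21:00, Tue 05:00] → before → no.
Result: K.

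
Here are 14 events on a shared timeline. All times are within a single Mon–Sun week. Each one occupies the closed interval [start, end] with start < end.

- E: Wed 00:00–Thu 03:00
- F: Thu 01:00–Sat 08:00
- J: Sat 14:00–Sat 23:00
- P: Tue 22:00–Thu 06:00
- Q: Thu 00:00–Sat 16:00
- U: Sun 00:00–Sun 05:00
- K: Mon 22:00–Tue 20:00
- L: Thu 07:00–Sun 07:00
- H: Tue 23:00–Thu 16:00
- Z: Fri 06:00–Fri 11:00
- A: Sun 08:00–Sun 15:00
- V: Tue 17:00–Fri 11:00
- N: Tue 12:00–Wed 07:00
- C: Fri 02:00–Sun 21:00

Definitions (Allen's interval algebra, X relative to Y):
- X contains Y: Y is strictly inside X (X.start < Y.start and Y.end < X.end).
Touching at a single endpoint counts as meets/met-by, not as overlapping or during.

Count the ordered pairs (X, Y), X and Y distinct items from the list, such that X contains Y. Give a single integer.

Checking all 182 ordered pairs for relation 'contains'; matching pairs in alphabetical order:
(C, A): C contains A ✓
(C, J): C contains J ✓
(C, U): C contains U ✓
(C, Z): C contains Z ✓
(F, Z): F contains Z ✓
(H, E): H contains E ✓
(L, J): L contains J ✓
(L, U): L contains U ✓
(L, Z): L contains Z ✓
(P, E): P contains E ✓
(Q, F): Q contains F ✓
(Q, Z): Q contains Z ✓
(V, E): V contains E ✓
(V, H): V contains H ✓
(V, P): V contains P ✓
Count: 15.

15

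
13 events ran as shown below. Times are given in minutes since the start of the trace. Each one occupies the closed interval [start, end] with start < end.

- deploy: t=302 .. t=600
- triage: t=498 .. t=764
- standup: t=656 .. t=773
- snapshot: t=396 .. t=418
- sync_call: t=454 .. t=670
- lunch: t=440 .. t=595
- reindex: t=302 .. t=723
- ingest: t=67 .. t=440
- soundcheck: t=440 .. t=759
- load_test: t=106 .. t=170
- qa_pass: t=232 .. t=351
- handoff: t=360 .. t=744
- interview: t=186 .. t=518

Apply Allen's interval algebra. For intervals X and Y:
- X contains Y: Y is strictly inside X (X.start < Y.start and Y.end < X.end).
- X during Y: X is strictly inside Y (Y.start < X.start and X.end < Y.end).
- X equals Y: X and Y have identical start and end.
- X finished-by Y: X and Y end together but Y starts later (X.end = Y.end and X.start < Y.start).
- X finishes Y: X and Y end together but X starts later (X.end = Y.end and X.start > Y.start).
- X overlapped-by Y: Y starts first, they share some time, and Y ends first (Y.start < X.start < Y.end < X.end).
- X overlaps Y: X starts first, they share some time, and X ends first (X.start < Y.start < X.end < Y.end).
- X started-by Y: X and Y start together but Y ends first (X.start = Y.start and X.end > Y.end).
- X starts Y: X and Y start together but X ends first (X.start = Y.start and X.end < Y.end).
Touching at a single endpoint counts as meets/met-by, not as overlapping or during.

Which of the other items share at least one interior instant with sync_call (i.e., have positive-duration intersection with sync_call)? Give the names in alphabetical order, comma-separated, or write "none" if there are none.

deploy, handoff, interview, lunch, reindex, soundcheck, standup, triage

Target sync_call = [t=454, t=670].
deploy [t=302, t=600] → overlaps → yes.
handoff [t=360, t=744] → contains → yes.
ingest [t=67, t=440] → before → no.
interview [t=186, t=518] → overlaps → yes.
load_test [t=106, t=170] → before → no.
lunch [t=440, t=595] → overlaps → yes.
qa_pass [t=232, t=351] → before → no.
reindex [t=302, t=723] → contains → yes.
snapshot [t=396, t=418] → before → no.
soundcheck [t=440, t=759] → contains → yes.
standup [t=656, t=773] → overlapped-by → yes.
triage [t=498, t=764] → overlapped-by → yes.
Result: deploy, handoff, interview, lunch, reindex, soundcheck, standup, triage.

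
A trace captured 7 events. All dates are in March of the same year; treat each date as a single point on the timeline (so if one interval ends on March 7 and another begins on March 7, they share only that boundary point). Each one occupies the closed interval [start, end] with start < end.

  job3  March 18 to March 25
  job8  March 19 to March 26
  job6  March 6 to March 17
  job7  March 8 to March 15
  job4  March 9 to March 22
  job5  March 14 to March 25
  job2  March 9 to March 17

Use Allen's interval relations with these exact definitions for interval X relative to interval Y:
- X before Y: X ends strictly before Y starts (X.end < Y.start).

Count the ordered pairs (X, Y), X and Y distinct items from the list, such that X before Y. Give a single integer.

Checking all 42 ordered pairs for relation 'before'; matching pairs in alphabetical order:
(job2, job3): job2 before job3 ✓
(job2, job8): job2 before job8 ✓
(job6, job3): job6 before job3 ✓
(job6, job8): job6 before job8 ✓
(job7, job3): job7 before job3 ✓
(job7, job8): job7 before job8 ✓
Count: 6.

6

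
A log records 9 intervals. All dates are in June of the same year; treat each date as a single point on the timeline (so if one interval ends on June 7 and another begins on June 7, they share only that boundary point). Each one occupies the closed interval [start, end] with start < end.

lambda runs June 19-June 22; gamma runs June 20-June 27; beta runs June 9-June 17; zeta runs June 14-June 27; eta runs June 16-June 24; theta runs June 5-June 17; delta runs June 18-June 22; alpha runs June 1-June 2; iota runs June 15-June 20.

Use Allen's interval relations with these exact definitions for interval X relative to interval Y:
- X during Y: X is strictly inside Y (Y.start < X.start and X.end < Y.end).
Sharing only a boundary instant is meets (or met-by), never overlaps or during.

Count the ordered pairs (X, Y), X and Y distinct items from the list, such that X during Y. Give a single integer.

Checking all 72 ordered pairs for relation 'during'; matching pairs in alphabetical order:
(delta, eta): delta during eta ✓
(delta, zeta): delta during zeta ✓
(eta, zeta): eta during zeta ✓
(iota, zeta): iota during zeta ✓
(lambda, eta): lambda during eta ✓
(lambda, zeta): lambda during zeta ✓
Count: 6.

6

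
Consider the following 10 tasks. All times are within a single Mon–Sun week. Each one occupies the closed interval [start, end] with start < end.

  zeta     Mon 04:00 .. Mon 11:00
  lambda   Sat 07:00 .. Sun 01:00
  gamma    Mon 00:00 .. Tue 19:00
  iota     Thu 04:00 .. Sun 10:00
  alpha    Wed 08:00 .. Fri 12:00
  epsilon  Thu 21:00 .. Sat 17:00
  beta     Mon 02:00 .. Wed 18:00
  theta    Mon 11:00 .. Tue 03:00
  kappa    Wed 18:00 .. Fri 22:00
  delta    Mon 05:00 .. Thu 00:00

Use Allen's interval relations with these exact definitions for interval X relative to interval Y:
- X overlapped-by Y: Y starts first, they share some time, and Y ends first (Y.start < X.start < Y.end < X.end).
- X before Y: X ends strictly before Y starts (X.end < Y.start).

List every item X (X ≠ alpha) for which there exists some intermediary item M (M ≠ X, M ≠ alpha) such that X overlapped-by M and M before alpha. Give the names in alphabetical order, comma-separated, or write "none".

beta, delta

Target alpha = [Wed 08:00, Fri 12:00].
Intermediaries M with M before alpha: gamma, theta, zeta.
Via gamma — items with X overlapped-by gamma: beta, delta.
Via theta — items with X overlapped-by theta: none.
Via zeta — items with X overlapped-by zeta: delta.
Union: beta, delta.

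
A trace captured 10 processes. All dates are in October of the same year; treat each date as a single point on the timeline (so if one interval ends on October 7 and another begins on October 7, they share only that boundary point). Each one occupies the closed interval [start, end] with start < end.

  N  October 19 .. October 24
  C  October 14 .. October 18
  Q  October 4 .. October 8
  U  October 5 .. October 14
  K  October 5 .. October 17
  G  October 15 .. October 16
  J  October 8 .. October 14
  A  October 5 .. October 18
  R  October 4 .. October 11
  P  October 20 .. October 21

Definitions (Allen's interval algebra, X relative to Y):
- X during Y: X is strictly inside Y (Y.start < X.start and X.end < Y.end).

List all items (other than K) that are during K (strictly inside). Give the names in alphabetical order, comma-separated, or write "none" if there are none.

G, J

Target K = [October 5, October 17].
A [October 5, October 18] → started-by → no.
C [October 14, October 18] → overlapped-by → no.
G [October 15, October 16] → during → yes.
J [October 8, October 14] → during → yes.
N [October 19, October 24] → after → no.
P [October 20, October 21] → after → no.
Q [October 4, October 8] → overlaps → no.
R [October 4, October 11] → overlaps → no.
U [October 5, October 14] → starts → no.
Result: G, J.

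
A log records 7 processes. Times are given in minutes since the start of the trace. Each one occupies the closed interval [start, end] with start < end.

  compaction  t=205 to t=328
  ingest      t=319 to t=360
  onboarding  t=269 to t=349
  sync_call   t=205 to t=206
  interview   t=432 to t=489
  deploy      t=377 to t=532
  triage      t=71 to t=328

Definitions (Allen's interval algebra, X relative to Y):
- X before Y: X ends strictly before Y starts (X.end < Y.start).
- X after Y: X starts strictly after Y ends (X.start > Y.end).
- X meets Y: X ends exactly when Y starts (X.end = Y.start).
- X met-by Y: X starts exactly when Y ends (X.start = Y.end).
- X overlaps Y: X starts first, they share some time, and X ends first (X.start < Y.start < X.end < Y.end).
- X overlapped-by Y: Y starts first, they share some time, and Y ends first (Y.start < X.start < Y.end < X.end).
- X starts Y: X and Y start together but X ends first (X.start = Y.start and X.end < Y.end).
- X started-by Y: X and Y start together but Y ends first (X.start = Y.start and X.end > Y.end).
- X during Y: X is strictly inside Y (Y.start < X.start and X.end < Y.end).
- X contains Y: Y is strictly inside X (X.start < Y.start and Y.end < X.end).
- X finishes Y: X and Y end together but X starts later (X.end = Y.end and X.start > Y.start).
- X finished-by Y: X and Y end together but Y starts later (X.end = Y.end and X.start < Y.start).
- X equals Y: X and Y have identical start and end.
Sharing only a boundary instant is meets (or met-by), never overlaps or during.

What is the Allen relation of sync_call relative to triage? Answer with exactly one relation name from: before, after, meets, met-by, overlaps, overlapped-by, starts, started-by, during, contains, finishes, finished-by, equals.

during

sync_call = [t=205, t=206]; triage = [t=71, t=328].
Compare endpoints: sync_call.start > triage.start, sync_call.start < triage.end, sync_call.end > triage.start, sync_call.end < triage.end.
That pattern is 'during'.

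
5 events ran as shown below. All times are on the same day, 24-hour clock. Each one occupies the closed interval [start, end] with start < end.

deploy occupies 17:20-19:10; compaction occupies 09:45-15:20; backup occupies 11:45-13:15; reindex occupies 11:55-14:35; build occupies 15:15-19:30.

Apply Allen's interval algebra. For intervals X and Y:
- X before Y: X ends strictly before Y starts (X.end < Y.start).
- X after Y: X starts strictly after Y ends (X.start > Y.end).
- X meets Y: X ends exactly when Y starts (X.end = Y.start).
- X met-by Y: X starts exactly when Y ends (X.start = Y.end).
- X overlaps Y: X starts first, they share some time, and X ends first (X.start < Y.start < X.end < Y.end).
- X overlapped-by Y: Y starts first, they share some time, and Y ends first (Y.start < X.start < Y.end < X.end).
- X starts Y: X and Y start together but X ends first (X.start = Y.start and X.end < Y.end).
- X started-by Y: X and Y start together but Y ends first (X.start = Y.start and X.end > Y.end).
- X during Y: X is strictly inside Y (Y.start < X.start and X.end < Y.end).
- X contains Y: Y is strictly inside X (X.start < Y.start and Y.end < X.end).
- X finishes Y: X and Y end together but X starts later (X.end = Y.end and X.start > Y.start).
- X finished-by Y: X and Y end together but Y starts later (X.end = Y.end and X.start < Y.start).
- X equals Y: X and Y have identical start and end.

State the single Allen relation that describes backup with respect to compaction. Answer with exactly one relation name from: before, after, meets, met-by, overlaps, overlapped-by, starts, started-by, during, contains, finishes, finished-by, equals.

backup = [11:45, 13:15]; compaction = [09:45, 15:20].
Compare endpoints: backup.start > compaction.start, backup.start < compaction.end, backup.end > compaction.start, backup.end < compaction.end.
That pattern is 'during'.

during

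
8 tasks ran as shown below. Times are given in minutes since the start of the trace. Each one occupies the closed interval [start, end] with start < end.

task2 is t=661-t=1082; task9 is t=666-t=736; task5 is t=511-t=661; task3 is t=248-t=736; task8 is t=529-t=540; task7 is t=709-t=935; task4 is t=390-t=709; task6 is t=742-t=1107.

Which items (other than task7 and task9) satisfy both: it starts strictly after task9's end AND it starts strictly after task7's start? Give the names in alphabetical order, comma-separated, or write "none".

Conditions: its start is strictly after task9's end (X.start > t=736) AND its start is strictly after task7's start (X.start > t=709).
task2: start t=661 > t=736? ✗; start t=661 > t=709? ✗ → no.
task3: start t=248 > t=736? ✗; start t=248 > t=709? ✗ → no.
task4: start t=390 > t=736? ✗; start t=390 > t=709? ✗ → no.
task5: start t=511 > t=736? ✗; start t=511 > t=709? ✗ → no.
task6: start t=742 > t=736? ✓; start t=742 > t=709? ✓ → yes.
task8: start t=529 > t=736? ✗; start t=529 > t=709? ✗ → no.
Result: task6.

task6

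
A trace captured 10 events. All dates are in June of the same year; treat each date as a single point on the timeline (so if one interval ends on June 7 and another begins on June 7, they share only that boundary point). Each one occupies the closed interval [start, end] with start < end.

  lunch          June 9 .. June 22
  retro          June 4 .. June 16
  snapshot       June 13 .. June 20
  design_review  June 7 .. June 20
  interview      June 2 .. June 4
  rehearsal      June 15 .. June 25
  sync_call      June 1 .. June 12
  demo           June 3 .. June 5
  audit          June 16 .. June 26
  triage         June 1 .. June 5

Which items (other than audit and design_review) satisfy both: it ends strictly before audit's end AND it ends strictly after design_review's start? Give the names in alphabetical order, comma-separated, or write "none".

lunch, rehearsal, retro, snapshot, sync_call

Conditions: its end is strictly before audit's end (X.end < June 26) AND its end is strictly after design_review's start (X.end > June 7).
demo: end June 5 < June 26? ✓; end June 5 > June 7? ✗ → no.
interview: end June 4 < June 26? ✓; end June 4 > June 7? ✗ → no.
lunch: end June 22 < June 26? ✓; end June 22 > June 7? ✓ → yes.
rehearsal: end June 25 < June 26? ✓; end June 25 > June 7? ✓ → yes.
retro: end June 16 < June 26? ✓; end June 16 > June 7? ✓ → yes.
snapshot: end June 20 < June 26? ✓; end June 20 > June 7? ✓ → yes.
sync_call: end June 12 < June 26? ✓; end June 12 > June 7? ✓ → yes.
triage: end June 5 < June 26? ✓; end June 5 > June 7? ✗ → no.
Result: lunch, rehearsal, retro, snapshot, sync_call.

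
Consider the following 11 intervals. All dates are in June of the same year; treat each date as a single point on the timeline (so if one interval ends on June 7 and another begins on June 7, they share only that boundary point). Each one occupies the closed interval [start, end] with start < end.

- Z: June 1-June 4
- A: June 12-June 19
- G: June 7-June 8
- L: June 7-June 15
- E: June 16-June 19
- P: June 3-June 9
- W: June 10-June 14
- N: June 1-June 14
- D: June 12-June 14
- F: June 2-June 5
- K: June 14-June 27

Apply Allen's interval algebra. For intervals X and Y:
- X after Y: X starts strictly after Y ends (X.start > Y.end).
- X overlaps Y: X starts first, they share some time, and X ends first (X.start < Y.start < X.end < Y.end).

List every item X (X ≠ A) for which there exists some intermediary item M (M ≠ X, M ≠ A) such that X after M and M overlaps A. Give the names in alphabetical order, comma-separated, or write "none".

E

Target A = [June 12, June 19].
Intermediaries M with M overlaps A: L, N, W.
Via L — items with X after L: E.
Via N — items with X after N: E.
Via W — items with X after W: E.
Union: E.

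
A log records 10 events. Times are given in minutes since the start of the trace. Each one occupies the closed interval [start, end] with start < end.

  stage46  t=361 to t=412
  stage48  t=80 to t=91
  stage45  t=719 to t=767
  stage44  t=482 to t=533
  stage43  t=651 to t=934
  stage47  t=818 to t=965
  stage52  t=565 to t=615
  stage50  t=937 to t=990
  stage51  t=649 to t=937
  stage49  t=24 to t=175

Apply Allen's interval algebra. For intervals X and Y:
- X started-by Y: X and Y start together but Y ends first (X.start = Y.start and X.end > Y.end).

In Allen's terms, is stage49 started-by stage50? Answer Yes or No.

stage49 = [t=24, t=175], stage50 = [t=937, t=990].
Actual relation of stage49 to stage50: before.
Asked whether 'started-by' holds → No.

No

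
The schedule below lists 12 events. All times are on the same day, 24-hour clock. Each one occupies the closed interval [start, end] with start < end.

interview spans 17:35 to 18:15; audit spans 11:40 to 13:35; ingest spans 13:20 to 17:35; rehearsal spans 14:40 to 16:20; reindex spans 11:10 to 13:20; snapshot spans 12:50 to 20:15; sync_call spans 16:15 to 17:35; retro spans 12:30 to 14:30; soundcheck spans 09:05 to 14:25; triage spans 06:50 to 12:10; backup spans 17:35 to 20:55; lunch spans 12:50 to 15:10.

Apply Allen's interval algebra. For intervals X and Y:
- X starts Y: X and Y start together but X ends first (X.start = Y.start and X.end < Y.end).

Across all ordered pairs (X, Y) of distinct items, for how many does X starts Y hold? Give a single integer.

Checking all 132 ordered pairs for relation 'starts'; matching pairs in alphabetical order:
(interview, backup): interview starts backup ✓
(lunch, snapshot): lunch starts snapshot ✓
Count: 2.

2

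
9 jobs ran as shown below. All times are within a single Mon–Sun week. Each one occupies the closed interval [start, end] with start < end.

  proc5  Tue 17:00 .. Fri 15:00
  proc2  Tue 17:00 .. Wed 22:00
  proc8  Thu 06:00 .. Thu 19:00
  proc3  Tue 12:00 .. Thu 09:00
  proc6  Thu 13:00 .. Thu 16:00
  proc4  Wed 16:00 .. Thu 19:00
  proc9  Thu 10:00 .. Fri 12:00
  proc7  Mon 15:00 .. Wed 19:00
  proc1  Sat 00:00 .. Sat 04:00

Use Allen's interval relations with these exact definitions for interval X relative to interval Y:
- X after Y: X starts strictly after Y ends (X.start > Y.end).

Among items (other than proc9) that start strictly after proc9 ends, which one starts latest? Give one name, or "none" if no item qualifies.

Target proc9 = [Thu 10:00, Fri 12:00].
proc1 [Sat 00:00, Sat 04:00] → after → candidate.
proc2 [Tue 17:00, Wed 22:00] → before → excluded.
proc3 [Tue 12:00, Thu 09:00] → before → excluded.
proc4 [Wed 16:00, Thu 19:00] → overlaps → excluded.
proc5 [Tue 17:00, Fri 15:00] → contains → excluded.
proc6 [Thu 13:00, Thu 16:00] → during → excluded.
proc7 [Mon 15:00, Wed 19:00] → before → excluded.
proc8 [Thu 06:00, Thu 19:00] → overlaps → excluded.
Among candidates, latest start is Sat 00:00 → proc1.

proc1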